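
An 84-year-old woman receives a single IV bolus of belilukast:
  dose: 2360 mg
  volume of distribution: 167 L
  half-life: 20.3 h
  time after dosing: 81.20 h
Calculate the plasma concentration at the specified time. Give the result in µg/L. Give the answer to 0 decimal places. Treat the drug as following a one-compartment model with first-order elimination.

C₀ = Dose / Vd = 2360 / 167 = 14.13 mg/L
k = ln2 / t½ = 0.693147 / 20.3 = 0.03415 h⁻¹
t / t½ = 81.20 / 20.3 = 4 half-lives
C = C₀ × (1/2)^4 = 14.13 × 0.06250 = 0.8831 mg/L
Convert: 0.8831 mg/L × 1000 = 883.1 µg/L

883 µg/L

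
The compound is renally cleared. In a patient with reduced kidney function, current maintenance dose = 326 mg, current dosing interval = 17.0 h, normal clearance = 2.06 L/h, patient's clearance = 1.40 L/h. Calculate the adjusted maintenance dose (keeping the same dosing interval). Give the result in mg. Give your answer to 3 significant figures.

222 mg

To keep the same average steady-state level, dosing rate must scale with clearance.
CL ratio = 1.40 / 2.06 = 0.6796
New dose (same interval) = 326 × 0.6796 = 221.5 mg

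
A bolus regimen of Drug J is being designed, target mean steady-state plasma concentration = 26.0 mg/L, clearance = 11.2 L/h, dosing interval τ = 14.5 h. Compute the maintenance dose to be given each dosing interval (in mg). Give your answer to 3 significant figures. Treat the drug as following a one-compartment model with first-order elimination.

At steady state, Dose/τ = Css × CL.
Dose = Css × CL × τ = 26.0 × 11.20 × 14.5 = 4222 mg

4220 mg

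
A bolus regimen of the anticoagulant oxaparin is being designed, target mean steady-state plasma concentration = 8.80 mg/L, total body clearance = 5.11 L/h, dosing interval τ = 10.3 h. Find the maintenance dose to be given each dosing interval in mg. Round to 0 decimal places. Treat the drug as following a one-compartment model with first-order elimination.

At steady state, Dose/τ = Css × CL.
Dose = Css × CL × τ = 8.80 × 5.110 × 10.3 = 463.2 mg

463 mg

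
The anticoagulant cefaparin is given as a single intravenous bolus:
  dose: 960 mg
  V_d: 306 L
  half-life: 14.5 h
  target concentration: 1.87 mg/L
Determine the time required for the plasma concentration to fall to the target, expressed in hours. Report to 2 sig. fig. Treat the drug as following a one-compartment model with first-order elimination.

C₀ = Dose / Vd = 960.0 / 306 = 3.137 mg/L
k = ln2 / t½ = 0.693147 / 14.5 = 0.04780 h⁻¹
t = ln(C₀ / C) / k = ln(3.137 / 1.87) / 0.04780
  = ln(1.678) / 0.04780 = 0.5176 / 0.04780 = 10.83 h

11 h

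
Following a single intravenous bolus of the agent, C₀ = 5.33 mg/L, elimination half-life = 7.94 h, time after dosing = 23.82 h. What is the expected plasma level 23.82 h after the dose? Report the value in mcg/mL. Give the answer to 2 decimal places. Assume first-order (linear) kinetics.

0.67 mcg/mL

k = ln2 / t½ = 0.693147 / 7.94 = 0.08730 h⁻¹
t / t½ = 23.82 / 7.94 = 3 half-lives
C = C₀ × (1/2)^3 = 5.330 × 0.1250 = 0.6663 mg/L
(0.6663 mg/L = 0.6663 mcg/mL)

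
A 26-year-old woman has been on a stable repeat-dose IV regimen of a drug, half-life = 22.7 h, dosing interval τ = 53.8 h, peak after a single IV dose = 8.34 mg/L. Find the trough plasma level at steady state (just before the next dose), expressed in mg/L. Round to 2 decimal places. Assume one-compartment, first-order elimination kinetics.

k = ln2 / t½ = 0.693147 / 22.7 = 0.03054 h⁻¹
e^(−kτ) = e^(−0.03054 × 53.8) = 0.1934
Accumulation ratio R = 1 / (1 − e^(−kτ)) = 1 / (1 − 0.1934) = 1.240
Steady-state trough = C₀ × R × e^(−kτ) = 8.34 × 1.240 × 0.1934 = 2.000 mg/L

2.00 mg/L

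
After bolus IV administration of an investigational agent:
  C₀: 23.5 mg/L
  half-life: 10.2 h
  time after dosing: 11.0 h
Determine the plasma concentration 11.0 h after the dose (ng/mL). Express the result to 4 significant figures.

k = ln2 / t½ = 0.693147 / 10.2 = 0.06796 h⁻¹
C = C₀ · e^(−k·t) = 23.50 × e^(−0.06796 × 11.0)
  = 23.50 × 0.4735 = 11.13 mg/L
Convert: 11.13 mg/L × 1000 = 11130 ng/mL

11130 ng/mL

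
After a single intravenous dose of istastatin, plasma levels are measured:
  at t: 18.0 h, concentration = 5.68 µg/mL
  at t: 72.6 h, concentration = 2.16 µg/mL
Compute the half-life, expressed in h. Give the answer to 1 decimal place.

k = ln(C₁/C₂) / (t₂ − t₁) = ln(5.68/2.16) / (72.6 − 18.0)
  = 0.9668 / 54.60 = 0.01771 h⁻¹
t½ = ln2 / k = 0.693147 / 0.01771 = 39.14 h

39.1 h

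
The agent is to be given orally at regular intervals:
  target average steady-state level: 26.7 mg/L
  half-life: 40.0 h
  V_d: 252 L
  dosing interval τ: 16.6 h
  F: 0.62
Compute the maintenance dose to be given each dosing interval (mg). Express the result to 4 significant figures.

3122 mg

k = ln2 / t½ = 0.693147 / 40.0 = 0.01733 h⁻¹
CL = k × Vd = 0.01733 × 252 = 4.367 L/h
At steady state, F × (Dose/τ) = Css × CL.
Dose = Css × CL × τ / F = 26.7 × 4.367 × 16.6 / 0.62 = 3122 mg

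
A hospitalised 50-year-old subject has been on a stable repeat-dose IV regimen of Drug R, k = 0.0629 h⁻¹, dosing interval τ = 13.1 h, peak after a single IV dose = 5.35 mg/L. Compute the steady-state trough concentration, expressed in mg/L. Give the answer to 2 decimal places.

4.18 mg/L

e^(−kτ) = e^(−0.06290 × 13.1) = 0.4387
Accumulation ratio R = 1 / (1 − e^(−kτ)) = 1 / (1 − 0.4387) = 1.782
Steady-state trough = C₀ × R × e^(−kτ) = 5.35 × 1.782 × 0.4387 = 4.182 mg/L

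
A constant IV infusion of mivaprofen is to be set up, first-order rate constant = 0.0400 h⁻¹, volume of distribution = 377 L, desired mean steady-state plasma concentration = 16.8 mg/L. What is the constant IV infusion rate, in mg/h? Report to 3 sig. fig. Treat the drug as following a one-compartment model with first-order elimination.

CL = k × Vd = 0.04000 × 377 = 15.08 L/h
At steady state, infusion rate R₀ = Css × CL = 16.8 × 15.08 = 253.3 mg/h

253 mg/h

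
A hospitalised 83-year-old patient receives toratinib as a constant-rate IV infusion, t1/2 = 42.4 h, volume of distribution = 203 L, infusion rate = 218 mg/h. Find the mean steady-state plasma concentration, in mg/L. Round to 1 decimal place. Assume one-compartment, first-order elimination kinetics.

k = ln2 / t½ = 0.693147 / 42.4 = 0.01635 h⁻¹
CL = k × Vd = 0.01635 × 203 = 3.319 L/h
At steady state Css = R₀ / CL = 218 / 3.319 = 65.68 mg/L

65.7 mg/L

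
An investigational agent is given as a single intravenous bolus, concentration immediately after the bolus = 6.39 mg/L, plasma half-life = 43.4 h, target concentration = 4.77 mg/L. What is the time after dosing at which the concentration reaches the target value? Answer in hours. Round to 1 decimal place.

18.3 h

k = ln2 / t½ = 0.693147 / 43.4 = 0.01597 h⁻¹
t = ln(C₀ / C) / k = ln(6.390 / 4.77) / 0.01597
  = ln(1.340) / 0.01597 = 0.2927 / 0.01597 = 18.33 h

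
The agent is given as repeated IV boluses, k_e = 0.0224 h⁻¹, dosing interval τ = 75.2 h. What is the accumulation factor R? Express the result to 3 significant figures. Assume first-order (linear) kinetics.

1.23

e^(−kτ) = e^(−0.02240 × 75.2) = 0.1855
Accumulation ratio R = 1 / (1 − e^(−kτ)) = 1 / (1 − 0.1855) = 1.228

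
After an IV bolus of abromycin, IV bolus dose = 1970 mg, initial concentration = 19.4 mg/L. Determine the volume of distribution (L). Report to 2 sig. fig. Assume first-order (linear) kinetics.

100 L

Vd = Dose / C₀ = 1970 / 19.4 = 101.5 L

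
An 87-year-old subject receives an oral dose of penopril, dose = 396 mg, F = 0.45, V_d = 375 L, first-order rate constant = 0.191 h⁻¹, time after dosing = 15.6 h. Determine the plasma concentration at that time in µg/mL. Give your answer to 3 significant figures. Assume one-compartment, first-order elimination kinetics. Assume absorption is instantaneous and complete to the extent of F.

0.0241 µg/mL

Amount reaching circulation = F × Dose = 0.45 × 396.0 = 178.2 mg
C₀ = F·Dose / Vd = 178.2 / 375 = 0.4752 mg/L
C = C₀ · e^(−k·t) = 0.4752 × e^(−0.1910 × 15.6)
  = 0.4752 × 0.05081 = 0.02414 mg/L
(0.02414 mg/L = 0.02414 µg/mL)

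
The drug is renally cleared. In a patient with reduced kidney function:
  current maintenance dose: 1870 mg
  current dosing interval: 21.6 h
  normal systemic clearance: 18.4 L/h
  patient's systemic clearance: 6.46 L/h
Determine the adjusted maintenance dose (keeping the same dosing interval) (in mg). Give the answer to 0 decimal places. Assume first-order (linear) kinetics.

657 mg

To keep the same average steady-state level, dosing rate must scale with clearance.
CL ratio = 6.46 / 18.4 = 0.3511
New dose (same interval) = 1870 × 0.3511 = 656.6 mg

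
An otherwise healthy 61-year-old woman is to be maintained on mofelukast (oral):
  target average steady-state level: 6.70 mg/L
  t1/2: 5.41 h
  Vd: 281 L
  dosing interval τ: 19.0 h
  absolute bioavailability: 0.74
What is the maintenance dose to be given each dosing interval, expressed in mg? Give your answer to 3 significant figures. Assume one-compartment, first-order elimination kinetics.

6190 mg

k = ln2 / t½ = 0.693147 / 5.41 = 0.1281 h⁻¹
CL = k × Vd = 0.1281 × 281 = 36.00 L/h
At steady state, F × (Dose/τ) = Css × CL.
Dose = Css × CL × τ / F = 6.70 × 36.00 × 19.0 / 0.74 = 6193 mg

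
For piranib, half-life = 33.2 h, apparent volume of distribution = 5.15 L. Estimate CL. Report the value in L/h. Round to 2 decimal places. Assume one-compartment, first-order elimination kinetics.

k = ln2 / t½ = 0.693147 / 33.2 = 0.02088 h⁻¹
CL = k × Vd = 0.02088 × 5.15 = 0.1075 L/h

0.11 L/h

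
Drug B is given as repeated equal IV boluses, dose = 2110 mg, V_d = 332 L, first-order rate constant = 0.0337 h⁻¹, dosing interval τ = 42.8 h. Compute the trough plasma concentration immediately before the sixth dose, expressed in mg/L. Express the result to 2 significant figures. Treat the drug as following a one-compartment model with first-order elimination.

2.0 mg/L

C₀ per dose = Dose / Vd = 2110 / 332 = 6.355 mg/L
Fraction remaining after one interval: r = e^(−kτ) = e^(−0.03370 × 42.8) = 0.2364
Before dose 6, 5 doses have been given (aged 1τ, 2τ, 3τ, 4τ, 5τ).
C_trough = C₀ × (r + r² + … + r^5) = C₀ × r(1−r^5)/(1−r)
        = 6.355 × 0.2364 × (1 − 0.0007383) / (1 − 0.2364) = 1.966 mg/L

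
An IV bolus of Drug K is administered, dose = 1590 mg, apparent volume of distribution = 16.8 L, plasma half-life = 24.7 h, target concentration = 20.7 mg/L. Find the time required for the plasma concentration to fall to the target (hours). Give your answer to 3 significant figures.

54.2 h

C₀ = Dose / Vd = 1590 / 16.8 = 94.64 mg/L
k = ln2 / t½ = 0.693147 / 24.7 = 0.02806 h⁻¹
t = ln(C₀ / C) / k = ln(94.64 / 20.7) / 0.02806
  = ln(4.572) / 0.02806 = 1.520 / 0.02806 = 54.17 h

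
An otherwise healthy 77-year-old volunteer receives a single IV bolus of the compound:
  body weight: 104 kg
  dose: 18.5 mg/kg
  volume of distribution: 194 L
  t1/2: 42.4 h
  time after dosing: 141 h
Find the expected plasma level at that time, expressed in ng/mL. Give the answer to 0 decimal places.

Total dose = 18.5 × 104 = 1924 mg
C₀ = Dose / Vd = 1924 / 194 = 9.918 mg/L
k = ln2 / t½ = 0.693147 / 42.4 = 0.01635 h⁻¹
C = C₀ · e^(−k·t) = 9.918 × e^(−0.01635 × 141)
  = 9.918 × 0.09972 = 0.9890 mg/L
Convert: 0.9890 mg/L × 1000 = 989.0 ng/mL

989 ng/mL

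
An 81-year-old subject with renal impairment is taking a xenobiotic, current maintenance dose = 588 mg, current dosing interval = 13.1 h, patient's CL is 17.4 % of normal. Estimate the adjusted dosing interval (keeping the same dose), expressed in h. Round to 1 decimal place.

To keep the same average steady-state level, dosing rate must scale with clearance.
CL ratio = 17.4 / 100 = 0.1740
New interval (same dose) = 13.1 / 0.1740 = 75.29 h

75.3 h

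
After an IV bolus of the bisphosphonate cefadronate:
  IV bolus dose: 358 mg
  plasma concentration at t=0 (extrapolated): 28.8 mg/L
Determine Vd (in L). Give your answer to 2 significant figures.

Vd = Dose / C₀ = 358.0 / 28.8 = 12.43 L

12 L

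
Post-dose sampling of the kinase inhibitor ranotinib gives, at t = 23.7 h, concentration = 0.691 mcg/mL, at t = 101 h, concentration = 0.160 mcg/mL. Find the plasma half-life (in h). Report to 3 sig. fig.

36.6 h

k = ln(C₁/C₂) / (t₂ − t₁) = ln(0.691/0.160) / (101 − 23.7)
  = 1.463 / 77.30 = 0.01893 h⁻¹
t½ = ln2 / k = 0.693147 / 0.01893 = 36.62 h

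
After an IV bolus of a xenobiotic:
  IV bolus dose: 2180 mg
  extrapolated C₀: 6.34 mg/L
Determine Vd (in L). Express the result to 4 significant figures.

343.8 L

Vd = Dose / C₀ = 2180 / 6.34 = 343.8 L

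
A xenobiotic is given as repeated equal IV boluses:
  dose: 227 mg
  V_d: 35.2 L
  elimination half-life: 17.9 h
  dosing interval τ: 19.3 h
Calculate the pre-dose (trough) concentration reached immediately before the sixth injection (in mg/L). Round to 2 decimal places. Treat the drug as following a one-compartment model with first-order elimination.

C₀ per dose = Dose / Vd = 227 / 35.2 = 6.449 mg/L
k = ln2 / t½ = 0.693147 / 17.9 = 0.03872 h⁻¹
Fraction remaining after one interval: r = e^(−kτ) = e^(−0.03872 × 19.3) = 0.4736
Before dose 6, 5 doses have been given (aged 1τ, 2τ, 3τ, 4τ, 5τ).
C_trough = C₀ × (r + r² + … + r^5) = C₀ × r(1−r^5)/(1−r)
        = 6.449 × 0.4736 × (1 − 0.02383) / (1 − 0.4736) = 5.664 mg/L

5.66 mg/L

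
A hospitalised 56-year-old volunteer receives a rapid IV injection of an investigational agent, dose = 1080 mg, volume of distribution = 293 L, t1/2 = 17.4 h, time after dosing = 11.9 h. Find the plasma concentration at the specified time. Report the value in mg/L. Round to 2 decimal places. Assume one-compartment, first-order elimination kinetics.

C₀ = Dose / Vd = 1080 / 293 = 3.686 mg/L
k = ln2 / t½ = 0.693147 / 17.4 = 0.03984 h⁻¹
C = C₀ · e^(−k·t) = 3.686 × e^(−0.03984 × 11.9)
  = 3.686 × 0.6224 = 2.294 mg/L

2.29 mg/L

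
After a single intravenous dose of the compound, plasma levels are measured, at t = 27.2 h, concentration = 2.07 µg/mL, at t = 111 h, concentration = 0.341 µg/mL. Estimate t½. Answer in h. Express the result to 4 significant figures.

k = ln(C₁/C₂) / (t₂ − t₁) = ln(2.07/0.341) / (111 − 27.2)
  = 1.803 / 83.80 = 0.02152 h⁻¹
t½ = ln2 / k = 0.693147 / 0.02152 = 32.21 h

32.21 h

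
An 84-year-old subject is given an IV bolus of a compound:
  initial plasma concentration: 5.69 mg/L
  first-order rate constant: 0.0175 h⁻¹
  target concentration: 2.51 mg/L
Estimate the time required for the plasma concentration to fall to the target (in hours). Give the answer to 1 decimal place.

46.8 h

t = ln(C₀ / C) / k = ln(5.690 / 2.51) / 0.01750
  = ln(2.267) / 0.01750 = 0.8185 / 0.01750 = 46.77 h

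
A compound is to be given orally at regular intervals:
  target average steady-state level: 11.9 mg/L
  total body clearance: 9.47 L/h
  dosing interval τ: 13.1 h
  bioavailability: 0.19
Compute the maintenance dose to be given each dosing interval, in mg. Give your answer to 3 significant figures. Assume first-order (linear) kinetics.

7770 mg

At steady state, F × (Dose/τ) = Css × CL.
Dose = Css × CL × τ / F = 11.9 × 9.470 × 13.1 / 0.19 = 7770 mg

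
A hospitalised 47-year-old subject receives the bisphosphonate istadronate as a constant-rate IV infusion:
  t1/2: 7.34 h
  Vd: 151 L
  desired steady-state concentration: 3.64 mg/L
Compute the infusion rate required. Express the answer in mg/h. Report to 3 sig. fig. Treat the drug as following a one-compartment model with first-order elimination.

k = ln2 / t½ = 0.693147 / 7.34 = 0.09443 h⁻¹
CL = k × Vd = 0.09443 × 151 = 14.26 L/h
At steady state, infusion rate R₀ = Css × CL = 3.64 × 14.26 = 51.91 mg/h

51.9 mg/h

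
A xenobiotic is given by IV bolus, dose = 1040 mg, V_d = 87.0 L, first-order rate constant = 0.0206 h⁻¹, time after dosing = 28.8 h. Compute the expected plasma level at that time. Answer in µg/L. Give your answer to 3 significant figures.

6600 µg/L

C₀ = Dose / Vd = 1040 / 87.0 = 11.95 mg/L
C = C₀ · e^(−k·t) = 11.95 × e^(−0.02060 × 28.8)
  = 11.95 × 0.5525 = 6.602 mg/L
Convert: 6.602 mg/L × 1000 = 6602 µg/L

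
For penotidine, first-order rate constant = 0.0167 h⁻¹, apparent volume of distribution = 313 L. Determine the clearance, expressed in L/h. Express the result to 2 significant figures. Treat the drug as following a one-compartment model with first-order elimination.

5.2 L/h

CL = k × Vd = 0.0167 × 313 = 5.227 L/h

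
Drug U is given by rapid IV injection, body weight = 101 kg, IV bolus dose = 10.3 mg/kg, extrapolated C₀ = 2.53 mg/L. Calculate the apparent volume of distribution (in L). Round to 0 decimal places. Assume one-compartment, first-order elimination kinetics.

411 L

Dose = 10.3 × 101 = 1040 mg
Vd = Dose / C₀ = 1040 / 2.53 = 411.1 L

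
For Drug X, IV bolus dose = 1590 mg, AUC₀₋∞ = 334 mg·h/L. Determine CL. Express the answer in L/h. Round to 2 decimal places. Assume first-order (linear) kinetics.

4.76 L/h

CL = Dose / AUC = 1590 / 334 = 4.760 L/h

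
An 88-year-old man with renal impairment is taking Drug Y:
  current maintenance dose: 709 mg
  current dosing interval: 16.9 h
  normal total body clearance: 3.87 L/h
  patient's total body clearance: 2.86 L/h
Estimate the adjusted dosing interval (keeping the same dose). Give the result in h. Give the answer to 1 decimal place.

To keep the same average steady-state level, dosing rate must scale with clearance.
CL ratio = 2.86 / 3.87 = 0.7390
New interval (same dose) = 16.9 / 0.7390 = 22.87 h

22.9 h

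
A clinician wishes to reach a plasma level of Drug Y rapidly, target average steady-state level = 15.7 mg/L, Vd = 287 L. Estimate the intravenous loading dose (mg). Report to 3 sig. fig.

4510 mg

LD = Css × Vd = 15.7 × 287 = 4506 mg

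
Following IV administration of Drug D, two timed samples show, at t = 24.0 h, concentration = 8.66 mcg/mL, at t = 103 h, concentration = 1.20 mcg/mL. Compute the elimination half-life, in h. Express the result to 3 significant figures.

k = ln(C₁/C₂) / (t₂ − t₁) = ln(8.66/1.20) / (103 − 24.0)
  = 1.976 / 79.00 = 0.02501 h⁻¹
t½ = ln2 / k = 0.693147 / 0.02501 = 27.71 h

27.7 h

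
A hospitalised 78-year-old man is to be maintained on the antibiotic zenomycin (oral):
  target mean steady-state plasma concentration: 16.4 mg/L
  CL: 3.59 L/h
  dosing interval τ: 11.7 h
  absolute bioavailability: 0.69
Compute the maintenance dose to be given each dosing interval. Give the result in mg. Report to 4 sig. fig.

At steady state, F × (Dose/τ) = Css × CL.
Dose = Css × CL × τ / F = 16.4 × 3.590 × 11.7 / 0.69 = 998.3 mg

998.3 mg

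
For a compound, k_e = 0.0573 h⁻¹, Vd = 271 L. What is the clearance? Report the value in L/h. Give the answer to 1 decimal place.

CL = k × Vd = 0.0573 × 271 = 15.53 L/h

15.5 L/h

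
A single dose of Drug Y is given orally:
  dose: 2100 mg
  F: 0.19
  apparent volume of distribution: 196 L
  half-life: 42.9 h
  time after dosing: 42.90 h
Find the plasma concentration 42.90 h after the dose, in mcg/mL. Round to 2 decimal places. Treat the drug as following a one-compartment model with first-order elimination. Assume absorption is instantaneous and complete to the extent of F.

1.02 mcg/mL

Amount reaching circulation = F × Dose = 0.19 × 2100 = 399.0 mg
C₀ = F·Dose / Vd = 399.0 / 196 = 2.036 mg/L
k = ln2 / t½ = 0.693147 / 42.9 = 0.01616 h⁻¹
t / t½ = 42.90 / 42.9 = 1 half-lives
C = C₀ × (1/2)^1 = 2.036 × 0.5000 = 1.018 mg/L
(1.018 mg/L = 1.018 mcg/mL)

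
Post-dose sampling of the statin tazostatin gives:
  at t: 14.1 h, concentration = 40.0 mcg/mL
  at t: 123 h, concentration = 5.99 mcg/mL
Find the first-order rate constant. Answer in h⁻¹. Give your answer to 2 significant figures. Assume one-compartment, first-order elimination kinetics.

0.017 h⁻¹

k = ln(C₁/C₂) / (t₂ − t₁) = ln(40.0/5.99) / (123 − 14.1)
  = 1.899 / 108.9 = 0.01744 h⁻¹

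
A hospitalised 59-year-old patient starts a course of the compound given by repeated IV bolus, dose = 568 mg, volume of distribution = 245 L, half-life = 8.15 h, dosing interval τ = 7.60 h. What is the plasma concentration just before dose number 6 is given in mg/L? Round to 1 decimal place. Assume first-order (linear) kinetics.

2.5 mg/L

C₀ per dose = Dose / Vd = 568 / 245 = 2.318 mg/L
k = ln2 / t½ = 0.693147 / 8.15 = 0.08505 h⁻¹
Fraction remaining after one interval: r = e^(−kτ) = e^(−0.08505 × 7.60) = 0.5239
Before dose 6, 5 doses have been given (aged 1τ, 2τ, 3τ, 4τ, 5τ).
C_trough = C₀ × (r + r² + … + r^5) = C₀ × r(1−r^5)/(1−r)
        = 2.318 × 0.5239 × (1 − 0.03947) / (1 − 0.5239) = 2.450 mg/L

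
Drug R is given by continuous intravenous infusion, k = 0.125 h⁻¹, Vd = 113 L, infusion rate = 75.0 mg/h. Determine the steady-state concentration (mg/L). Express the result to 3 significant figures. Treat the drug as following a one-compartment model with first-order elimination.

CL = k × Vd = 0.1250 × 113 = 14.13 L/h
At steady state Css = R₀ / CL = 75.0 / 14.13 = 5.308 mg/L

5.31 mg/L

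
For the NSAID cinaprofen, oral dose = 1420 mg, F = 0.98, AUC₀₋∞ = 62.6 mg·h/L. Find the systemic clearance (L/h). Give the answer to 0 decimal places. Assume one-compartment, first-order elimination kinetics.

CL = F·Dose / AUC = 0.98 × 1420 / 62.6 = 22.23 L/h

22 L/h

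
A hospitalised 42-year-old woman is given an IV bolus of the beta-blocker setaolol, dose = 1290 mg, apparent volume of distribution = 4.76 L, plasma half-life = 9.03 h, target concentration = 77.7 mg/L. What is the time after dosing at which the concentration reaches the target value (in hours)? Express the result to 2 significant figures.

16 h

C₀ = Dose / Vd = 1290 / 4.76 = 271.0 mg/L
k = ln2 / t½ = 0.693147 / 9.03 = 0.07676 h⁻¹
t = ln(C₀ / C) / k = ln(271.0 / 77.7) / 0.07676
  = ln(3.488) / 0.07676 = 1.249 / 0.07676 = 16.27 h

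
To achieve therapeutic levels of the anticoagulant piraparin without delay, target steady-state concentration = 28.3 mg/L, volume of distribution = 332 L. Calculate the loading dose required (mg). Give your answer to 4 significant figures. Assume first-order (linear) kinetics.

LD = Css × Vd = 28.3 × 332 = 9396 mg

9396 mg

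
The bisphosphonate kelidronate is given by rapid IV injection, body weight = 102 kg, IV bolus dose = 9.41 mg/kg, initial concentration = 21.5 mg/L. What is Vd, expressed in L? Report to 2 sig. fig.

Dose = 9.41 × 102 = 959.8 mg
Vd = Dose / C₀ = 959.8 / 21.5 = 44.64 L

45 L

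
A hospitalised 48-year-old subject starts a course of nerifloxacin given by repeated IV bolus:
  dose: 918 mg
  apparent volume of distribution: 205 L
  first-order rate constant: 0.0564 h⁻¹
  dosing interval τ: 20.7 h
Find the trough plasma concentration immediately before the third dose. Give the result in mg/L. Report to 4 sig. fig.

1.827 mg/L

C₀ per dose = Dose / Vd = 918 / 205 = 4.478 mg/L
Fraction remaining after one interval: r = e^(−kτ) = e^(−0.05640 × 20.7) = 0.3112
Before dose 3, 2 doses have been given (aged 1τ, 2τ).
C_trough = C₀ × (r + r²) = 4.478 × (0.3112 + 0.09685) = 1.827 mg/L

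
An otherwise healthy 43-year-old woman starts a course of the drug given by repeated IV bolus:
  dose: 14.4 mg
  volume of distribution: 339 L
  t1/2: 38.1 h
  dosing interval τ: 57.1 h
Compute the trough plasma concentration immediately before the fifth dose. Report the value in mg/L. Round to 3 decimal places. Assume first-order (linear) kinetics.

0.023 mg/L

C₀ per dose = Dose / Vd = 14.4 / 339 = 0.04248 mg/L
k = ln2 / t½ = 0.693147 / 38.1 = 0.01819 h⁻¹
Fraction remaining after one interval: r = e^(−kτ) = e^(−0.01819 × 57.1) = 0.3539
Before dose 5, 4 doses have been given (aged 1τ, 2τ, 3τ, 4τ).
C_trough = C₀ × (r + r² + … + r^4) = C₀ × r(1−r^4)/(1−r)
        = 0.04248 × 0.3539 × (1 − 0.01569) / (1 − 0.3539) = 0.02290 mg/L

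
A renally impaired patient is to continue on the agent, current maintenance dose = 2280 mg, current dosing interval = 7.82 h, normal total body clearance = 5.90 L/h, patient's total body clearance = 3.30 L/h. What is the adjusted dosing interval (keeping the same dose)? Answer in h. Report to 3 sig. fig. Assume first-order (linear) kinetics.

To keep the same average steady-state level, dosing rate must scale with clearance.
CL ratio = 3.30 / 5.90 = 0.5593
New interval (same dose) = 7.82 / 0.5593 = 13.98 h

14.0 h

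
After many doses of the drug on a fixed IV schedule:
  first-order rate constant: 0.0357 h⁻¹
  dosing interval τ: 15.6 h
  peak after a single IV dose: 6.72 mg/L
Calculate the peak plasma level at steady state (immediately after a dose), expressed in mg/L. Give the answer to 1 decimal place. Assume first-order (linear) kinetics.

15.7 mg/L

e^(−kτ) = e^(−0.03570 × 15.6) = 0.5730
Accumulation ratio R = 1 / (1 − e^(−kτ)) = 1 / (1 − 0.5730) = 2.342
Steady-state peak = C₀ × R = 6.72 × 2.342 = 15.74 mg/L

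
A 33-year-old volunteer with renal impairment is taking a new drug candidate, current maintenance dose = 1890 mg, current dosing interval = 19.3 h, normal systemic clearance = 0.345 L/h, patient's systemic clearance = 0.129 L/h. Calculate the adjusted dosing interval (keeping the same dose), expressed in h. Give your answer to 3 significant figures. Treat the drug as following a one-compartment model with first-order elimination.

To keep the same average steady-state level, dosing rate must scale with clearance.
CL ratio = 0.129 / 0.345 = 0.3739
New interval (same dose) = 19.3 / 0.3739 = 51.62 h

51.6 h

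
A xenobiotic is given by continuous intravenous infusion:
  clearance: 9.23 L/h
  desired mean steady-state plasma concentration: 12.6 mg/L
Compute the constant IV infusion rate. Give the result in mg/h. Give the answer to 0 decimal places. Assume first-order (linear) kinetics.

116 mg/h

At steady state, infusion rate R₀ = Css × CL = 12.6 × 9.230 = 116.3 mg/h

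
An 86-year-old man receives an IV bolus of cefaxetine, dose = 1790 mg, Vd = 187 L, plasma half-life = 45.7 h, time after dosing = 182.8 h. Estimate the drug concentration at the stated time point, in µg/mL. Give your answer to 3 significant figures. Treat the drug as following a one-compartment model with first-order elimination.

C₀ = Dose / Vd = 1790 / 187 = 9.572 mg/L
k = ln2 / t½ = 0.693147 / 45.7 = 0.01517 h⁻¹
t / t½ = 182.8 / 45.7 = 4 half-lives
C = C₀ × (1/2)^4 = 9.572 × 0.06250 = 0.5983 mg/L
(0.5983 mg/L = 0.5983 µg/mL)

0.598 µg/mL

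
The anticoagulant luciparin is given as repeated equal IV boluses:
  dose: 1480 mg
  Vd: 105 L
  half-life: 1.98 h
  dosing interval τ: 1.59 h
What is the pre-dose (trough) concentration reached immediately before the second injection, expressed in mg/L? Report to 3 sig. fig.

8.08 mg/L

C₀ per dose = Dose / Vd = 1480 / 105 = 14.10 mg/L
k = ln2 / t½ = 0.693147 / 1.98 = 0.3501 h⁻¹
Fraction remaining after one interval: r = e^(−kτ) = e^(−0.3501 × 1.59) = 0.5731
Before dose 2, 1 dose has been given (aged 1τ).
C_trough = C₀ × r = 14.10 × 0.5731 = 8.081 mg/L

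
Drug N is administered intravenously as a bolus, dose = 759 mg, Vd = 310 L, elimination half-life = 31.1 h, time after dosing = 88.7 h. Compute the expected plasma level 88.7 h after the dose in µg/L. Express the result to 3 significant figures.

339 µg/L

C₀ = Dose / Vd = 759.0 / 310 = 2.448 mg/L
k = ln2 / t½ = 0.693147 / 31.1 = 0.02229 h⁻¹
C = C₀ · e^(−k·t) = 2.448 × e^(−0.02229 × 88.7)
  = 2.448 × 0.1385 = 0.3390 mg/L
Convert: 0.3390 mg/L × 1000 = 339.0 µg/L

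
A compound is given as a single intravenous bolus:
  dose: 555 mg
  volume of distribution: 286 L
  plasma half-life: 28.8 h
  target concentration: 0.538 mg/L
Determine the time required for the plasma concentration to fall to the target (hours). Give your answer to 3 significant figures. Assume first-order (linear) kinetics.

53.3 h

C₀ = Dose / Vd = 555.0 / 286 = 1.941 mg/L
k = ln2 / t½ = 0.693147 / 28.8 = 0.02407 h⁻¹
t = ln(C₀ / C) / k = ln(1.941 / 0.538) / 0.02407
  = ln(3.608) / 0.02407 = 1.283 / 0.02407 = 53.30 h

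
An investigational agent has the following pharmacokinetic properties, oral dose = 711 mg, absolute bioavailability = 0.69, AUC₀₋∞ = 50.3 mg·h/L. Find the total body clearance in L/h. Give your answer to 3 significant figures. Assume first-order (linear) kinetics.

CL = F·Dose / AUC = 0.69 × 711 / 50.3 = 9.753 L/h

9.75 L/h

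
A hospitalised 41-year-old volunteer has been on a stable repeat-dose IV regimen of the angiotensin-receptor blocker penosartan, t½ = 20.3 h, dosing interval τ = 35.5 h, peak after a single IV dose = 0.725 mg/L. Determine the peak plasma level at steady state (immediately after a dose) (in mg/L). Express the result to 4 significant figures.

1.032 mg/L

k = ln2 / t½ = 0.693147 / 20.3 = 0.03415 h⁻¹
e^(−kτ) = e^(−0.03415 × 35.5) = 0.2975
Accumulation ratio R = 1 / (1 − e^(−kτ)) = 1 / (1 − 0.2975) = 1.423
Steady-state peak = C₀ × R = 0.725 × 1.423 = 1.032 mg/L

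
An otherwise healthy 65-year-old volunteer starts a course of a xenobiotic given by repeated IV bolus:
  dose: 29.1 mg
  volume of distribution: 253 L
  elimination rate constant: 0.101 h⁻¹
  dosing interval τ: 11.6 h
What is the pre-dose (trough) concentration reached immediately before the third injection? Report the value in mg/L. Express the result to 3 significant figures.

0.0467 mg/L

C₀ per dose = Dose / Vd = 29.1 / 253 = 0.1150 mg/L
Fraction remaining after one interval: r = e^(−kτ) = e^(−0.1010 × 11.6) = 0.3099
Before dose 3, 2 doses have been given (aged 1τ, 2τ).
C_trough = C₀ × (r + r²) = 0.1150 × (0.3099 + 0.09604) = 0.04668 mg/L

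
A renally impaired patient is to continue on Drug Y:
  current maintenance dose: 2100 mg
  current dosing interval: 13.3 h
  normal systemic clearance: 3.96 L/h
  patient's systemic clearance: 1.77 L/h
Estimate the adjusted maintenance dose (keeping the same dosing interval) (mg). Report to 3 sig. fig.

939 mg

To keep the same average steady-state level, dosing rate must scale with clearance.
CL ratio = 1.77 / 3.96 = 0.4470
New dose (same interval) = 2100 × 0.4470 = 938.7 mg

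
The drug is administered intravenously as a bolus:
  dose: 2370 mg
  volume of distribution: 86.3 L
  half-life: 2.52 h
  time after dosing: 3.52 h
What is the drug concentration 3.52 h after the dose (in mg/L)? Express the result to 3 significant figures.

10.4 mg/L

C₀ = Dose / Vd = 2370 / 86.3 = 27.46 mg/L
k = ln2 / t½ = 0.693147 / 2.52 = 0.2751 h⁻¹
C = C₀ · e^(−k·t) = 27.46 × e^(−0.2751 × 3.52)
  = 27.46 × 0.3797 = 10.43 mg/L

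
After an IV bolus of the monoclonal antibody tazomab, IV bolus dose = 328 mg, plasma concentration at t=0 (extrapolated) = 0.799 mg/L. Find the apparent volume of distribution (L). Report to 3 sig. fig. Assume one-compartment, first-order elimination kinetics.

411 L

Vd = Dose / C₀ = 328.0 / 0.799 = 410.5 L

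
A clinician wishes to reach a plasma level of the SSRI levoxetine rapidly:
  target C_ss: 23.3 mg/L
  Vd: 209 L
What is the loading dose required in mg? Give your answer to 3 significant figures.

4870 mg

LD = Css × Vd = 23.3 × 209 = 4870 mg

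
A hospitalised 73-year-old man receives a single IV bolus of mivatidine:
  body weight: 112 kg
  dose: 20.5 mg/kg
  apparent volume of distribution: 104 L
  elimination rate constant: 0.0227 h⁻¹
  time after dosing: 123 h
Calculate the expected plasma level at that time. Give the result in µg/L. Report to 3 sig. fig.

1350 µg/L

Total dose = 20.5 × 112 = 2296 mg
C₀ = Dose / Vd = 2296 / 104 = 22.08 mg/L
C = C₀ · e^(−k·t) = 22.08 × e^(−0.02270 × 123)
  = 22.08 × 0.06129 = 1.353 mg/L
Convert: 1.353 mg/L × 1000 = 1353 µg/L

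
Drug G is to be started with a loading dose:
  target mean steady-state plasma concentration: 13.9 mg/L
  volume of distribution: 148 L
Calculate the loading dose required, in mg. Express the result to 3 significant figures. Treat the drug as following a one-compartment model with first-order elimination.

LD = Css × Vd = 13.9 × 148 = 2057 mg

2060 mg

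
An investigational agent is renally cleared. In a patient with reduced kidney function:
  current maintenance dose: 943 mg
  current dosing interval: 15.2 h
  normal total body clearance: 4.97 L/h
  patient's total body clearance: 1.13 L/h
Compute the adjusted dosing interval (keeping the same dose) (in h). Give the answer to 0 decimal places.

To keep the same average steady-state level, dosing rate must scale with clearance.
CL ratio = 1.13 / 4.97 = 0.2274
New interval (same dose) = 15.2 / 0.2274 = 66.84 h

67 h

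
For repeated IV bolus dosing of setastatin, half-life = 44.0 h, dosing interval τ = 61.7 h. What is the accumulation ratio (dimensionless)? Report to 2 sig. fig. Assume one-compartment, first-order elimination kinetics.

k = ln2 / t½ = 0.693147 / 44.0 = 0.01575 h⁻¹
e^(−kτ) = e^(−0.01575 × 61.7) = 0.3784
Accumulation ratio R = 1 / (1 − e^(−kτ)) = 1 / (1 − 0.3784) = 1.609

1.6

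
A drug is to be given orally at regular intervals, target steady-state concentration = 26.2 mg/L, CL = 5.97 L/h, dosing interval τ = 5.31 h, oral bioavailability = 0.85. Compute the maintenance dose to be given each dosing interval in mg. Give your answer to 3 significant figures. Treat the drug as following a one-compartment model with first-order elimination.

At steady state, F × (Dose/τ) = Css × CL.
Dose = Css × CL × τ / F = 26.2 × 5.970 × 5.31 / 0.85 = 977.1 mg

977 mg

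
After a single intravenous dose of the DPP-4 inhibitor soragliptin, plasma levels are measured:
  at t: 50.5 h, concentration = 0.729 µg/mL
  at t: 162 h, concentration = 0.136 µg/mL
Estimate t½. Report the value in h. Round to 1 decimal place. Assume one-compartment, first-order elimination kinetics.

46.0 h

k = ln(C₁/C₂) / (t₂ − t₁) = ln(0.729/0.136) / (162 − 50.5)
  = 1.679 / 111.5 = 0.01506 h⁻¹
t½ = ln2 / k = 0.693147 / 0.01506 = 46.03 h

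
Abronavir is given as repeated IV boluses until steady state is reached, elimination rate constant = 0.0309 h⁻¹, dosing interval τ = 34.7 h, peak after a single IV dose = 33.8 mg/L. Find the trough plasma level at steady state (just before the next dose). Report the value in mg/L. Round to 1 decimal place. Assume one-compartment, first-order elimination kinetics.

17.6 mg/L

e^(−kτ) = e^(−0.03090 × 34.7) = 0.3422
Accumulation ratio R = 1 / (1 − e^(−kτ)) = 1 / (1 − 0.3422) = 1.520
Steady-state trough = C₀ × R × e^(−kτ) = 33.8 × 1.520 × 0.3422 = 17.58 mg/L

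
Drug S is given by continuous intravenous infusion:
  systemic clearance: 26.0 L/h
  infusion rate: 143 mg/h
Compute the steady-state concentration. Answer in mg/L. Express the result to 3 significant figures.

At steady state Css = R₀ / CL = 143 / 26.00 = 5.500 mg/L

5.50 mg/L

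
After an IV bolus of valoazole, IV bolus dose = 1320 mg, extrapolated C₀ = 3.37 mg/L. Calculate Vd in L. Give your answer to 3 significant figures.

Vd = Dose / C₀ = 1320 / 3.37 = 391.7 L

392 L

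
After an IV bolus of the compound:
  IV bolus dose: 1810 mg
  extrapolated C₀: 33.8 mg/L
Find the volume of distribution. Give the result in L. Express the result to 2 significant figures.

Vd = Dose / C₀ = 1810 / 33.8 = 53.55 L

54 L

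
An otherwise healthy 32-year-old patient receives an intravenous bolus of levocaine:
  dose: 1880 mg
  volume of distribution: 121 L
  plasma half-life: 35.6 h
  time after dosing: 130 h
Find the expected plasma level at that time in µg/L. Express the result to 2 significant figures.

1200 µg/L

C₀ = Dose / Vd = 1880 / 121 = 15.54 mg/L
k = ln2 / t½ = 0.693147 / 35.6 = 0.01947 h⁻¹
C = C₀ · e^(−k·t) = 15.54 × e^(−0.01947 × 130)
  = 15.54 × 0.07957 = 1.237 mg/L
Convert: 1.237 mg/L × 1000 = 1237 µg/L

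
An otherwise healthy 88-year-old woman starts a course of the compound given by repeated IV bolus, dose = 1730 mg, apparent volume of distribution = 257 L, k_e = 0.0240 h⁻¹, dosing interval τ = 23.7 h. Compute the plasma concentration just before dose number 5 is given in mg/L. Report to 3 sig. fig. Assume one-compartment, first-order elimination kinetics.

C₀ per dose = Dose / Vd = 1730 / 257 = 6.732 mg/L
Fraction remaining after one interval: r = e^(−kτ) = e^(−0.02400 × 23.7) = 0.5662
Before dose 5, 4 doses have been given (aged 1τ, 2τ, 3τ, 4τ).
C_trough = C₀ × (r + r² + … + r^4) = C₀ × r(1−r^4)/(1−r)
        = 6.732 × 0.5662 × (1 − 0.1028) / (1 − 0.5662) = 7.883 mg/L

7.88 mg/L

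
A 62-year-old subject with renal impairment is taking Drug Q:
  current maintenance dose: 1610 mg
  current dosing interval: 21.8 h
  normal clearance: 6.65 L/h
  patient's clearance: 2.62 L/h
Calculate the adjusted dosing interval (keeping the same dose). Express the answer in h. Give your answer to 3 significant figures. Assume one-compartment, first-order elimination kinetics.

55.3 h

To keep the same average steady-state level, dosing rate must scale with clearance.
CL ratio = 2.62 / 6.65 = 0.3940
New interval (same dose) = 21.8 / 0.3940 = 55.33 h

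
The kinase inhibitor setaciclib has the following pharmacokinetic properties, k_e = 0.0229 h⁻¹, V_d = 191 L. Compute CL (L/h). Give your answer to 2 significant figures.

4.4 L/h

CL = k × Vd = 0.0229 × 191 = 4.374 L/h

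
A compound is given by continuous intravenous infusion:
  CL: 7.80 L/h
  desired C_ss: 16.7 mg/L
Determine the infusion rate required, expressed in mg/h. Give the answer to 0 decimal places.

130 mg/h

At steady state, infusion rate R₀ = Css × CL = 16.7 × 7.800 = 130.3 mg/h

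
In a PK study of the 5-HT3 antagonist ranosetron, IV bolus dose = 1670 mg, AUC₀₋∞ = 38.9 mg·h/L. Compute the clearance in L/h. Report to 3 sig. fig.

CL = Dose / AUC = 1670 / 38.9 = 42.93 L/h

42.9 L/h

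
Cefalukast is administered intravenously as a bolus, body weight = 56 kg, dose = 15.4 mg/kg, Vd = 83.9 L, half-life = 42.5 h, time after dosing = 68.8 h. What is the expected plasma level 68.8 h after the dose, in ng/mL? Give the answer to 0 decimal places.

3347 ng/mL

Total dose = 15.4 × 56 = 862.4 mg
C₀ = Dose / Vd = 862.4 / 83.9 = 10.28 mg/L
k = ln2 / t½ = 0.693147 / 42.5 = 0.01631 h⁻¹
C = C₀ · e^(−k·t) = 10.28 × e^(−0.01631 × 68.8)
  = 10.28 × 0.3256 = 3.347 mg/L
Convert: 3.347 mg/L × 1000 = 3347 ng/mL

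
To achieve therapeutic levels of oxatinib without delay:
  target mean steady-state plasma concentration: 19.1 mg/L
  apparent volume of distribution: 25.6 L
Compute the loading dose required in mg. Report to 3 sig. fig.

489 mg

LD = Css × Vd = 19.1 × 25.6 = 489.0 mg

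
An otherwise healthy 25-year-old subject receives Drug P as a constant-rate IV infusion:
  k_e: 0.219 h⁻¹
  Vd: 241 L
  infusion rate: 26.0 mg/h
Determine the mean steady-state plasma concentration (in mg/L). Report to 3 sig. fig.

CL = k × Vd = 0.2190 × 241 = 52.78 L/h
At steady state Css = R₀ / CL = 26.0 / 52.78 = 0.4926 mg/L

0.493 mg/L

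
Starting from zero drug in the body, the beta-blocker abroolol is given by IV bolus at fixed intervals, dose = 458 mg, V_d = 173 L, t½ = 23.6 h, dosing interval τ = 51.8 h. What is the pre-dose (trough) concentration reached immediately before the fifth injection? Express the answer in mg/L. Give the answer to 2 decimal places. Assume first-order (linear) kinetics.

0.74 mg/L

C₀ per dose = Dose / Vd = 458 / 173 = 2.647 mg/L
k = ln2 / t½ = 0.693147 / 23.6 = 0.02937 h⁻¹
Fraction remaining after one interval: r = e^(−kτ) = e^(−0.02937 × 51.8) = 0.2184
Before dose 5, 4 doses have been given (aged 1τ, 2τ, 3τ, 4τ).
C_trough = C₀ × (r + r² + … + r^4) = C₀ × r(1−r^4)/(1−r)
        = 2.647 × 0.2184 × (1 − 0.002275) / (1 − 0.2184) = 0.7380 mg/L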